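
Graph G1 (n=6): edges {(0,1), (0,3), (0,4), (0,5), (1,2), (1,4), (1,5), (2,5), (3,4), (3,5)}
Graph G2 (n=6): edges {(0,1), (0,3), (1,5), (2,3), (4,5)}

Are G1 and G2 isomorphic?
No, not isomorphic

The graphs are NOT isomorphic.

Degrees in G1: deg(0)=4, deg(1)=4, deg(2)=2, deg(3)=3, deg(4)=3, deg(5)=4.
Sorted degree sequence of G1: [4, 4, 4, 3, 3, 2].
Degrees in G2: deg(0)=2, deg(1)=2, deg(2)=1, deg(3)=2, deg(4)=1, deg(5)=2.
Sorted degree sequence of G2: [2, 2, 2, 2, 1, 1].
The (sorted) degree sequence is an isomorphism invariant, so since G1 and G2 have different degree sequences they cannot be isomorphic.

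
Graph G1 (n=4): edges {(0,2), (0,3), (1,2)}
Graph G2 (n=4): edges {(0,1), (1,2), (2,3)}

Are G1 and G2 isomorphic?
Yes, isomorphic

The graphs are isomorphic.
One valid mapping φ: V(G1) → V(G2): 0→1, 1→3, 2→2, 3→0

Verify φ preserves adjacency — for each edge of G1, its image is an edge of G2:
  (0,2) → (φ(0),φ(2)) = (1,2) ∈ E(G2) ✓
  (0,3) → (φ(0),φ(3)) = (0,1) ∈ E(G2) ✓
  (1,2) → (φ(1),φ(2)) = (2,3) ∈ E(G2) ✓
All 3 edges of G1 map to edges of G2, and |E(G1)| = |E(G2)| = 3, so φ is a bijection on edges as well as vertices. Hence G1 ≅ G2.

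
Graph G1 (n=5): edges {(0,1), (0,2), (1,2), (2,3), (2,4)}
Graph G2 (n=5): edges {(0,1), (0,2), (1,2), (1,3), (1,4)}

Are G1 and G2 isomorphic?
Yes, isomorphic

The graphs are isomorphic.
One valid mapping φ: V(G1) → V(G2): 0→0, 1→2, 2→1, 3→4, 4→3

Verify φ preserves adjacency — for each edge of G1, its image is an edge of G2:
  (0,1) → (φ(0),φ(1)) = (0,2) ∈ E(G2) ✓
  (0,2) → (φ(0),φ(2)) = (0,1) ∈ E(G2) ✓
  (1,2) → (φ(1),φ(2)) = (1,2) ∈ E(G2) ✓
  (2,3) → (φ(2),φ(3)) = (1,4) ∈ E(G2) ✓
  (2,4) → (φ(2),φ(4)) = (1,3) ∈ E(G2) ✓
All 5 edges of G1 map to edges of G2, and |E(G1)| = |E(G2)| = 5, so φ is a bijection on edges as well as vertices. Hence G1 ≅ G2.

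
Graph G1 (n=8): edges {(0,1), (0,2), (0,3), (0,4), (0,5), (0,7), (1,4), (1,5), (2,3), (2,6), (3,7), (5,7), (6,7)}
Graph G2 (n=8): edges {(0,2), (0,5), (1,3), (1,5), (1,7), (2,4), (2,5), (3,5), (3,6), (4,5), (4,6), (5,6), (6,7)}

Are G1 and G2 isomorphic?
Yes, isomorphic

The graphs are isomorphic.
One valid mapping φ: V(G1) → V(G2): 0→5, 1→2, 2→1, 3→3, 4→0, 5→4, 6→7, 7→6

Verify φ preserves adjacency — for each edge of G1, its image is an edge of G2:
  (0,1) → (φ(0),φ(1)) = (2,5) ∈ E(G2) ✓
  (0,2) → (φ(0),φ(2)) = (1,5) ∈ E(G2) ✓
  (0,3) → (φ(0),φ(3)) = (3,5) ∈ E(G2) ✓
  (0,4) → (φ(0),φ(4)) = (0,5) ∈ E(G2) ✓
  (0,5) → (φ(0),φ(5)) = (4,5) ∈ E(G2) ✓
  (0,7) → (φ(0),φ(7)) = (5,6) ∈ E(G2) ✓
  (1,4) → (φ(1),φ(4)) = (0,2) ∈ E(G2) ✓
  (1,5) → (φ(1),φ(5)) = (2,4) ∈ E(G2) ✓
  (2,3) → (φ(2),φ(3)) = (1,3) ∈ E(G2) ✓
  (2,6) → (φ(2),φ(6)) = (1,7) ∈ E(G2) ✓
  (3,7) → (φ(3),φ(7)) = (3,6) ∈ E(G2) ✓
  (5,7) → (φ(5),φ(7)) = (4,6) ∈ E(G2) ✓
  (6,7) → (φ(6),φ(7)) = (6,7) ∈ E(G2) ✓
All 13 edges of G1 map to edges of G2, and |E(G1)| = |E(G2)| = 13, so φ is a bijection on edges as well as vertices. Hence G1 ≅ G2.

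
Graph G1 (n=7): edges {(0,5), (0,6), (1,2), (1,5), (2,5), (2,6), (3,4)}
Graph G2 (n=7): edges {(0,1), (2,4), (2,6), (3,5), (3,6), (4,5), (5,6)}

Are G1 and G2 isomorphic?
Yes, isomorphic

The graphs are isomorphic.
One valid mapping φ: V(G1) → V(G2): 0→4, 1→3, 2→6, 3→0, 4→1, 5→5, 6→2

Verify φ preserves adjacency — for each edge of G1, its image is an edge of G2:
  (0,5) → (φ(0),φ(5)) = (4,5) ∈ E(G2) ✓
  (0,6) → (φ(0),φ(6)) = (2,4) ∈ E(G2) ✓
  (1,2) → (φ(1),φ(2)) = (3,6) ∈ E(G2) ✓
  (1,5) → (φ(1),φ(5)) = (3,5) ∈ E(G2) ✓
  (2,5) → (φ(2),φ(5)) = (5,6) ∈ E(G2) ✓
  (2,6) → (φ(2),φ(6)) = (2,6) ∈ E(G2) ✓
  (3,4) → (φ(3),φ(4)) = (0,1) ∈ E(G2) ✓
All 7 edges of G1 map to edges of G2, and |E(G1)| = |E(G2)| = 7, so φ is a bijection on edges as well as vertices. Hence G1 ≅ G2.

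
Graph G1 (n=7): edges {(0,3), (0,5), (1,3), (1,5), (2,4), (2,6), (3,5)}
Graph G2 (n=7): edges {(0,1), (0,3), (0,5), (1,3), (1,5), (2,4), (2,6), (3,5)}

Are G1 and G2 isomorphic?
No, not isomorphic

The graphs are NOT isomorphic.

Counting edges: G1 has 7 edge(s); G2 has 8 edge(s).
Edge count is an isomorphism invariant (a bijection on vertices induces a bijection on edges), so differing edge counts rule out isomorphism.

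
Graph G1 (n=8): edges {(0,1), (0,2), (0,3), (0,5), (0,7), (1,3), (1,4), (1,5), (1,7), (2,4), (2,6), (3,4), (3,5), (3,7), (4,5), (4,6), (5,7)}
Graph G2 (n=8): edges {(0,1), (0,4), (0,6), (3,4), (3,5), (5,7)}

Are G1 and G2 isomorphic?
No, not isomorphic

The graphs are NOT isomorphic.

Connected components of G1: 1 component(s) with vertex sets [[0, 1, 2, 3, 4, 5, 6, 7]], sizes [8].
Connected components of G2: 2 component(s) with vertex sets [[2], [0, 1, 3, 4, 5, 6, 7]], sizes [1, 7].
The number of connected components (and the multiset of component sizes) is an isomorphism invariant — an isomorphism maps each component of G1 bijectively onto a component of G2. Since G1 has 1 component(s) and G2 has 2, they cannot be isomorphic.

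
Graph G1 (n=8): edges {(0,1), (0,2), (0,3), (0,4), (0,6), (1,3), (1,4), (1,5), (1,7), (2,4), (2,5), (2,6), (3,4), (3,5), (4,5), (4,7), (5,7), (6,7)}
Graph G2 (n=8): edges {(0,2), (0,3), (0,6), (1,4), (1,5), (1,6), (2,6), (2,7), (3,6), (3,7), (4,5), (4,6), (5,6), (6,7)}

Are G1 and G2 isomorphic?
No, not isomorphic

The graphs are NOT isomorphic.

Counting triangles (3-cliques): G1 has 13, G2 has 8.
Triangle count is an isomorphism invariant, so differing triangle counts rule out isomorphism.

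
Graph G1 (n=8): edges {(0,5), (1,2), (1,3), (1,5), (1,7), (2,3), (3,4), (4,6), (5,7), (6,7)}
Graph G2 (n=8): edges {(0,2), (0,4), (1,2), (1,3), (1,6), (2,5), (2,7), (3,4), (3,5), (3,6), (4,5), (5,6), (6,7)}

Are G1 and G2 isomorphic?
No, not isomorphic

The graphs are NOT isomorphic.

Degrees in G1: deg(0)=1, deg(1)=4, deg(2)=2, deg(3)=3, deg(4)=2, deg(5)=3, deg(6)=2, deg(7)=3.
Sorted degree sequence of G1: [4, 3, 3, 3, 2, 2, 2, 1].
Degrees in G2: deg(0)=2, deg(1)=3, deg(2)=4, deg(3)=4, deg(4)=3, deg(5)=4, deg(6)=4, deg(7)=2.
Sorted degree sequence of G2: [4, 4, 4, 4, 3, 3, 2, 2].
The (sorted) degree sequence is an isomorphism invariant, so since G1 and G2 have different degree sequences they cannot be isomorphic.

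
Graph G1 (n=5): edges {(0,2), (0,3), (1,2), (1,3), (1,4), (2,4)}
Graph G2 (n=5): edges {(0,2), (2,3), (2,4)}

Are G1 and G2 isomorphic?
No, not isomorphic

The graphs are NOT isomorphic.

Connected components of G1: 1 component(s) with vertex sets [[0, 1, 2, 3, 4]], sizes [5].
Connected components of G2: 2 component(s) with vertex sets [[1], [0, 2, 3, 4]], sizes [1, 4].
The number of connected components (and the multiset of component sizes) is an isomorphism invariant — an isomorphism maps each component of G1 bijectively onto a component of G2. Since G1 has 1 component(s) and G2 has 2, they cannot be isomorphic.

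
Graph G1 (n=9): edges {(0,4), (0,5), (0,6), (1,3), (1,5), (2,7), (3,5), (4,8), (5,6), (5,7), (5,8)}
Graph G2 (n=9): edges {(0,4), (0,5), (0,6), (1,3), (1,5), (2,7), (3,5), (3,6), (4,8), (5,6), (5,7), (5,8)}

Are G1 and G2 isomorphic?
No, not isomorphic

The graphs are NOT isomorphic.

Counting edges: G1 has 11 edge(s); G2 has 12 edge(s).
Edge count is an isomorphism invariant (a bijection on vertices induces a bijection on edges), so differing edge counts rule out isomorphism.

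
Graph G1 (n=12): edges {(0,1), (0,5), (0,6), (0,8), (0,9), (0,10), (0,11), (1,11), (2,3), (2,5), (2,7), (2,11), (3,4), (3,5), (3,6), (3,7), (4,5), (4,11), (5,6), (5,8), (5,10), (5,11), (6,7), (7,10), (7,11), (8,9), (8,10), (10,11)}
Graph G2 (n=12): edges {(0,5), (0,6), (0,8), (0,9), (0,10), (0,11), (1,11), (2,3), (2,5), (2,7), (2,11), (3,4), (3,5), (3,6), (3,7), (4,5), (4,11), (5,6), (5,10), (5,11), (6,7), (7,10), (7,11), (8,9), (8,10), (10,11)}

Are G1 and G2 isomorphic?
No, not isomorphic

The graphs are NOT isomorphic.

Counting edges: G1 has 28 edge(s); G2 has 26 edge(s).
Edge count is an isomorphism invariant (a bijection on vertices induces a bijection on edges), so differing edge counts rule out isomorphism.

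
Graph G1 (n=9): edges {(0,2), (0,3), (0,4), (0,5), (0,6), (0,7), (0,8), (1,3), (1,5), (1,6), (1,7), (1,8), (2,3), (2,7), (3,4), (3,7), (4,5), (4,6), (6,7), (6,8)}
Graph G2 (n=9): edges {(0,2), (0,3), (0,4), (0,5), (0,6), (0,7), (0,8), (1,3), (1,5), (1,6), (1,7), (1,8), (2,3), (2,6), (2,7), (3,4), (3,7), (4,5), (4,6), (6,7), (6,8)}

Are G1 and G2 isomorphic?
No, not isomorphic

The graphs are NOT isomorphic.

Counting edges: G1 has 20 edge(s); G2 has 21 edge(s).
Edge count is an isomorphism invariant (a bijection on vertices induces a bijection on edges), so differing edge counts rule out isomorphism.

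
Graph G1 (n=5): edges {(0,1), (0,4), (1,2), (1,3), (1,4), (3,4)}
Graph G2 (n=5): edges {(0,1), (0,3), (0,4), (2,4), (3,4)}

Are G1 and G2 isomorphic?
No, not isomorphic

The graphs are NOT isomorphic.

Degrees in G1: deg(0)=2, deg(1)=4, deg(2)=1, deg(3)=2, deg(4)=3.
Sorted degree sequence of G1: [4, 3, 2, 2, 1].
Degrees in G2: deg(0)=3, deg(1)=1, deg(2)=1, deg(3)=2, deg(4)=3.
Sorted degree sequence of G2: [3, 3, 2, 1, 1].
The (sorted) degree sequence is an isomorphism invariant, so since G1 and G2 have different degree sequences they cannot be isomorphic.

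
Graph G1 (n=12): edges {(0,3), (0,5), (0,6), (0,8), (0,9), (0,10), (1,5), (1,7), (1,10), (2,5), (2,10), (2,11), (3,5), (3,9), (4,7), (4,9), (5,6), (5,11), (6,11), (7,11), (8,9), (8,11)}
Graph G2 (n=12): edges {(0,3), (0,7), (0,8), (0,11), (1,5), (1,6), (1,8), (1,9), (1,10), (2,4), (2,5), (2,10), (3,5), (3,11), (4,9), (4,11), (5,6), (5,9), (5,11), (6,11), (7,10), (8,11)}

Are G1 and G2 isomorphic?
Yes, isomorphic

The graphs are isomorphic.
One valid mapping φ: V(G1) → V(G2): 0→11, 1→2, 2→9, 3→3, 4→7, 5→5, 6→6, 7→10, 8→8, 9→0, 10→4, 11→1

Verify φ preserves adjacency — for each edge of G1, its image is an edge of G2:
  (0,3) → (φ(0),φ(3)) = (3,11) ∈ E(G2) ✓
  (0,5) → (φ(0),φ(5)) = (5,11) ∈ E(G2) ✓
  (0,6) → (φ(0),φ(6)) = (6,11) ∈ E(G2) ✓
  (0,8) → (φ(0),φ(8)) = (8,11) ∈ E(G2) ✓
  (0,9) → (φ(0),φ(9)) = (0,11) ∈ E(G2) ✓
  (0,10) → (φ(0),φ(10)) = (4,11) ∈ E(G2) ✓
  (1,5) → (φ(1),φ(5)) = (2,5) ∈ E(G2) ✓
  (1,7) → (φ(1),φ(7)) = (2,10) ∈ E(G2) ✓
  (1,10) → (φ(1),φ(10)) = (2,4) ∈ E(G2) ✓
  (2,5) → (φ(2),φ(5)) = (5,9) ∈ E(G2) ✓
  (2,10) → (φ(2),φ(10)) = (4,9) ∈ E(G2) ✓
  (2,11) → (φ(2),φ(11)) = (1,9) ∈ E(G2) ✓
  (3,5) → (φ(3),φ(5)) = (3,5) ∈ E(G2) ✓
  (3,9) → (φ(3),φ(9)) = (0,3) ∈ E(G2) ✓
  (4,7) → (φ(4),φ(7)) = (7,10) ∈ E(G2) ✓
  (4,9) → (φ(4),φ(9)) = (0,7) ∈ E(G2) ✓
  (5,6) → (φ(5),φ(6)) = (5,6) ∈ E(G2) ✓
  (5,11) → (φ(5),φ(11)) = (1,5) ∈ E(G2) ✓
  (6,11) → (φ(6),φ(11)) = (1,6) ∈ E(G2) ✓
  (7,11) → (φ(7),φ(11)) = (1,10) ∈ E(G2) ✓
  (8,9) → (φ(8),φ(9)) = (0,8) ∈ E(G2) ✓
  (8,11) → (φ(8),φ(11)) = (1,8) ∈ E(G2) ✓
All 22 edges of G1 map to edges of G2, and |E(G1)| = |E(G2)| = 22, so φ is a bijection on edges as well as vertices. Hence G1 ≅ G2.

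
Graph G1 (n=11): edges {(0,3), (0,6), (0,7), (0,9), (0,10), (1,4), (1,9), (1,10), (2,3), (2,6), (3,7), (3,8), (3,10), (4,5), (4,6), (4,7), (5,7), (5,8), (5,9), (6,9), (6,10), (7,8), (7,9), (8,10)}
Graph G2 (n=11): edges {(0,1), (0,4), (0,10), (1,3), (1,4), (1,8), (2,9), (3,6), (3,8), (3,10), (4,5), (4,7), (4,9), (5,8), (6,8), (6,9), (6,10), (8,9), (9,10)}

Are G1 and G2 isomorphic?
No, not isomorphic

The graphs are NOT isomorphic.

Degrees in G1: deg(0)=5, deg(1)=3, deg(2)=2, deg(3)=5, deg(4)=4, deg(5)=4, deg(6)=5, deg(7)=6, deg(8)=4, deg(9)=5, deg(10)=5.
Sorted degree sequence of G1: [6, 5, 5, 5, 5, 5, 4, 4, 4, 3, 2].
Degrees in G2: deg(0)=3, deg(1)=4, deg(2)=1, deg(3)=4, deg(4)=5, deg(5)=2, deg(6)=4, deg(7)=1, deg(8)=5, deg(9)=5, deg(10)=4.
Sorted degree sequence of G2: [5, 5, 5, 4, 4, 4, 4, 3, 2, 1, 1].
The (sorted) degree sequence is an isomorphism invariant, so since G1 and G2 have different degree sequences they cannot be isomorphic.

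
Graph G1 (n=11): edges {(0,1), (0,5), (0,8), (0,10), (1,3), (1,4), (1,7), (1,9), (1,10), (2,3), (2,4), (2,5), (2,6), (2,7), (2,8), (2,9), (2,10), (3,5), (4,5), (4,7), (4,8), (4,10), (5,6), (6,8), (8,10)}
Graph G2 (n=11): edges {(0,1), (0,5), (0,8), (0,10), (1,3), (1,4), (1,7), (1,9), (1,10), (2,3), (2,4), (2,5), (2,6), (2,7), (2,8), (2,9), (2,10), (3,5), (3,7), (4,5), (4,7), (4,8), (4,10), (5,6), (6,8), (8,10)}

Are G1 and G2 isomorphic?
No, not isomorphic

The graphs are NOT isomorphic.

Counting edges: G1 has 25 edge(s); G2 has 26 edge(s).
Edge count is an isomorphism invariant (a bijection on vertices induces a bijection on edges), so differing edge counts rule out isomorphism.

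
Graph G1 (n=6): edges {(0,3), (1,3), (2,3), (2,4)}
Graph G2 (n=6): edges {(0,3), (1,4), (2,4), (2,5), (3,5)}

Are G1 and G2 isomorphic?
No, not isomorphic

The graphs are NOT isomorphic.

Connected components of G1: 2 component(s) with vertex sets [[5], [0, 1, 2, 3, 4]], sizes [1, 5].
Connected components of G2: 1 component(s) with vertex sets [[0, 1, 2, 3, 4, 5]], sizes [6].
The number of connected components (and the multiset of component sizes) is an isomorphism invariant — an isomorphism maps each component of G1 bijectively onto a component of G2. Since G1 has 2 component(s) and G2 has 1, they cannot be isomorphic.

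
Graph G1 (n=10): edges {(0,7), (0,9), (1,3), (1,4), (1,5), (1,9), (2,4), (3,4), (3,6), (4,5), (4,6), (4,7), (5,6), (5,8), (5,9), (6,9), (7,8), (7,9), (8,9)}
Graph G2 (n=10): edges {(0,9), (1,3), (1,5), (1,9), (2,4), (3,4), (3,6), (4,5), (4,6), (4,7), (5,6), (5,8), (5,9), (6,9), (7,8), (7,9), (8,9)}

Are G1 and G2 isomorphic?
No, not isomorphic

The graphs are NOT isomorphic.

Counting edges: G1 has 19 edge(s); G2 has 17 edge(s).
Edge count is an isomorphism invariant (a bijection on vertices induces a bijection on edges), so differing edge counts rule out isomorphism.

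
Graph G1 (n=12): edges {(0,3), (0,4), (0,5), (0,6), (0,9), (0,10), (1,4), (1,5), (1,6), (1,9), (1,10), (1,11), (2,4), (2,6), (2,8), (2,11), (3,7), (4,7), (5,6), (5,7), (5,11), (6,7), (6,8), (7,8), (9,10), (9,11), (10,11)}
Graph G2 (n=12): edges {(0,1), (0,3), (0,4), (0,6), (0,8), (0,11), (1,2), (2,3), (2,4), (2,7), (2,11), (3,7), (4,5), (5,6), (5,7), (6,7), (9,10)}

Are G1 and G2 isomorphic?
No, not isomorphic

The graphs are NOT isomorphic.

Connected components of G1: 1 component(s) with vertex sets [[0, 1, 2, 3, 4, 5, 6, 7, 8, 9, 10, 11]], sizes [12].
Connected components of G2: 2 component(s) with vertex sets [[9, 10], [0, 1, 2, 3, 4, 5, 6, 7, 8, 11]], sizes [2, 10].
The number of connected components (and the multiset of component sizes) is an isomorphism invariant — an isomorphism maps each component of G1 bijectively onto a component of G2. Since G1 has 1 component(s) and G2 has 2, they cannot be isomorphic.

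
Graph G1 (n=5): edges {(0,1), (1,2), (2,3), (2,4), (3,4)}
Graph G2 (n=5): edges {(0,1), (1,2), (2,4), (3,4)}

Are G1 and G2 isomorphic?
No, not isomorphic

The graphs are NOT isomorphic.

Counting edges: G1 has 5 edge(s); G2 has 4 edge(s).
Edge count is an isomorphism invariant (a bijection on vertices induces a bijection on edges), so differing edge counts rule out isomorphism.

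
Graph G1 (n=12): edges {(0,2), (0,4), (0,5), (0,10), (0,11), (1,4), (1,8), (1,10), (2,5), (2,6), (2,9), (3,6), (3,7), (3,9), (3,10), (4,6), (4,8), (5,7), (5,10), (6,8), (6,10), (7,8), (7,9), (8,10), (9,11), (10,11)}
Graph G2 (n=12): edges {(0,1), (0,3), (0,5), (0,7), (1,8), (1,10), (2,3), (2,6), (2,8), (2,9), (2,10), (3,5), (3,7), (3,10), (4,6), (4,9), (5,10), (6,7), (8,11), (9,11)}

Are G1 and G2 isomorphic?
No, not isomorphic

The graphs are NOT isomorphic.

Counting triangles (3-cliques): G1 has 9, G2 has 4.
Triangle count is an isomorphism invariant, so differing triangle counts rule out isomorphism.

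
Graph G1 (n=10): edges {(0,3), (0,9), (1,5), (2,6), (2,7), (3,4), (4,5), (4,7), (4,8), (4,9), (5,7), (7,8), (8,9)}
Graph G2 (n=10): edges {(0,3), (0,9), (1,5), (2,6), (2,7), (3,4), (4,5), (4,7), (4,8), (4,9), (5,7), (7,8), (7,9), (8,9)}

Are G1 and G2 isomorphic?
No, not isomorphic

The graphs are NOT isomorphic.

Counting edges: G1 has 13 edge(s); G2 has 14 edge(s).
Edge count is an isomorphism invariant (a bijection on vertices induces a bijection on edges), so differing edge counts rule out isomorphism.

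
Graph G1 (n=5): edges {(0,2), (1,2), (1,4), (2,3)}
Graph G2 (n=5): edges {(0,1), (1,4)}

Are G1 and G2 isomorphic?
No, not isomorphic

The graphs are NOT isomorphic.

Connected components of G1: 1 component(s) with vertex sets [[0, 1, 2, 3, 4]], sizes [5].
Connected components of G2: 3 component(s) with vertex sets [[2], [3], [0, 1, 4]], sizes [1, 1, 3].
The number of connected components (and the multiset of component sizes) is an isomorphism invariant — an isomorphism maps each component of G1 bijectively onto a component of G2. Since G1 has 1 component(s) and G2 has 3, they cannot be isomorphic.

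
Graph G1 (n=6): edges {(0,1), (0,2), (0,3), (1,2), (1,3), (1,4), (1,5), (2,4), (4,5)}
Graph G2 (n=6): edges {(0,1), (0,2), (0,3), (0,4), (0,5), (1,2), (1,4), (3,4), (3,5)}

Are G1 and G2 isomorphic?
Yes, isomorphic

The graphs are isomorphic.
One valid mapping φ: V(G1) → V(G2): 0→3, 1→0, 2→4, 3→5, 4→1, 5→2

Verify φ preserves adjacency — for each edge of G1, its image is an edge of G2:
  (0,1) → (φ(0),φ(1)) = (0,3) ∈ E(G2) ✓
  (0,2) → (φ(0),φ(2)) = (3,4) ∈ E(G2) ✓
  (0,3) → (φ(0),φ(3)) = (3,5) ∈ E(G2) ✓
  (1,2) → (φ(1),φ(2)) = (0,4) ∈ E(G2) ✓
  (1,3) → (φ(1),φ(3)) = (0,5) ∈ E(G2) ✓
  (1,4) → (φ(1),φ(4)) = (0,1) ∈ E(G2) ✓
  (1,5) → (φ(1),φ(5)) = (0,2) ∈ E(G2) ✓
  (2,4) → (φ(2),φ(4)) = (1,4) ∈ E(G2) ✓
  (4,5) → (φ(4),φ(5)) = (1,2) ∈ E(G2) ✓
All 9 edges of G1 map to edges of G2, and |E(G1)| = |E(G2)| = 9, so φ is a bijection on edges as well as vertices. Hence G1 ≅ G2.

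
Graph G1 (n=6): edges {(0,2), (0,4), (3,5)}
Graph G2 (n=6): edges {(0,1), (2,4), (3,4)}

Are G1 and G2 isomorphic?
Yes, isomorphic

The graphs are isomorphic.
One valid mapping φ: V(G1) → V(G2): 0→4, 1→5, 2→3, 3→1, 4→2, 5→0

Verify φ preserves adjacency — for each edge of G1, its image is an edge of G2:
  (0,2) → (φ(0),φ(2)) = (3,4) ∈ E(G2) ✓
  (0,4) → (φ(0),φ(4)) = (2,4) ∈ E(G2) ✓
  (3,5) → (φ(3),φ(5)) = (0,1) ∈ E(G2) ✓
All 3 edges of G1 map to edges of G2, and |E(G1)| = |E(G2)| = 3, so φ is a bijection on edges as well as vertices. Hence G1 ≅ G2.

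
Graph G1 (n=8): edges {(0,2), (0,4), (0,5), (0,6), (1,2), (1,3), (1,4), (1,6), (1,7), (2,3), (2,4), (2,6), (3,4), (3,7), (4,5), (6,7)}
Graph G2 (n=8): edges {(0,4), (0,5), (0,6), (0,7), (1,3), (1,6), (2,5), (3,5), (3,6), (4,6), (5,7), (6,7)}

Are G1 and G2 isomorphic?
No, not isomorphic

The graphs are NOT isomorphic.

Counting triangles (3-cliques): G1 has 10, G2 has 4.
Triangle count is an isomorphism invariant, so differing triangle counts rule out isomorphism.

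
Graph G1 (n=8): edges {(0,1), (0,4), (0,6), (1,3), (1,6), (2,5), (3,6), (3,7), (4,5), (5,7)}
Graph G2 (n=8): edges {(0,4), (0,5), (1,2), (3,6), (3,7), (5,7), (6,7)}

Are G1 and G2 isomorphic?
No, not isomorphic

The graphs are NOT isomorphic.

Connected components of G1: 1 component(s) with vertex sets [[0, 1, 2, 3, 4, 5, 6, 7]], sizes [8].
Connected components of G2: 2 component(s) with vertex sets [[1, 2], [0, 3, 4, 5, 6, 7]], sizes [2, 6].
The number of connected components (and the multiset of component sizes) is an isomorphism invariant — an isomorphism maps each component of G1 bijectively onto a component of G2. Since G1 has 1 component(s) and G2 has 2, they cannot be isomorphic.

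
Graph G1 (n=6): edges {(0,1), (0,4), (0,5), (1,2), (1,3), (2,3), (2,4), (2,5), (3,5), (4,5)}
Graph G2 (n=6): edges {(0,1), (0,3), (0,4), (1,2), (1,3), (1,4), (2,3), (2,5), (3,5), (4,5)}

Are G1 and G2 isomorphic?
Yes, isomorphic

The graphs are isomorphic.
One valid mapping φ: V(G1) → V(G2): 0→4, 1→5, 2→3, 3→2, 4→0, 5→1

Verify φ preserves adjacency — for each edge of G1, its image is an edge of G2:
  (0,1) → (φ(0),φ(1)) = (4,5) ∈ E(G2) ✓
  (0,4) → (φ(0),φ(4)) = (0,4) ∈ E(G2) ✓
  (0,5) → (φ(0),φ(5)) = (1,4) ∈ E(G2) ✓
  (1,2) → (φ(1),φ(2)) = (3,5) ∈ E(G2) ✓
  (1,3) → (φ(1),φ(3)) = (2,5) ∈ E(G2) ✓
  (2,3) → (φ(2),φ(3)) = (2,3) ∈ E(G2) ✓
  (2,4) → (φ(2),φ(4)) = (0,3) ∈ E(G2) ✓
  (2,5) → (φ(2),φ(5)) = (1,3) ∈ E(G2) ✓
  (3,5) → (φ(3),φ(5)) = (1,2) ∈ E(G2) ✓
  (4,5) → (φ(4),φ(5)) = (0,1) ∈ E(G2) ✓
All 10 edges of G1 map to edges of G2, and |E(G1)| = |E(G2)| = 10, so φ is a bijection on edges as well as vertices. Hence G1 ≅ G2.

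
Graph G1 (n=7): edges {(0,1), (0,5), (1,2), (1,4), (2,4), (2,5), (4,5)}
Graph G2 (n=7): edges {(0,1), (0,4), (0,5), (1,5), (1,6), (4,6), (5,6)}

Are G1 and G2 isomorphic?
Yes, isomorphic

The graphs are isomorphic.
One valid mapping φ: V(G1) → V(G2): 0→4, 1→6, 2→1, 3→3, 4→5, 5→0, 6→2

Verify φ preserves adjacency — for each edge of G1, its image is an edge of G2:
  (0,1) → (φ(0),φ(1)) = (4,6) ∈ E(G2) ✓
  (0,5) → (φ(0),φ(5)) = (0,4) ∈ E(G2) ✓
  (1,2) → (φ(1),φ(2)) = (1,6) ∈ E(G2) ✓
  (1,4) → (φ(1),φ(4)) = (5,6) ∈ E(G2) ✓
  (2,4) → (φ(2),φ(4)) = (1,5) ∈ E(G2) ✓
  (2,5) → (φ(2),φ(5)) = (0,1) ∈ E(G2) ✓
  (4,5) → (φ(4),φ(5)) = (0,5) ∈ E(G2) ✓
All 7 edges of G1 map to edges of G2, and |E(G1)| = |E(G2)| = 7, so φ is a bijection on edges as well as vertices. Hence G1 ≅ G2.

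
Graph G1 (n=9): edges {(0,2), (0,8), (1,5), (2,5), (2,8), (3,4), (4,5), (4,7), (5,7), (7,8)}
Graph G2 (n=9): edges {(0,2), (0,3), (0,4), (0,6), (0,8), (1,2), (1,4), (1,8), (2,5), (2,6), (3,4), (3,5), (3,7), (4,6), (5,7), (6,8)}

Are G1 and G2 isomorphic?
No, not isomorphic

The graphs are NOT isomorphic.

Counting triangles (3-cliques): G1 has 2, G2 has 5.
Triangle count is an isomorphism invariant, so differing triangle counts rule out isomorphism.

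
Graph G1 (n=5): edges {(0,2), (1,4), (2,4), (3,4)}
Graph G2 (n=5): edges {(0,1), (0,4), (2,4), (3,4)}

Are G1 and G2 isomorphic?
Yes, isomorphic

The graphs are isomorphic.
One valid mapping φ: V(G1) → V(G2): 0→1, 1→2, 2→0, 3→3, 4→4

Verify φ preserves adjacency — for each edge of G1, its image is an edge of G2:
  (0,2) → (φ(0),φ(2)) = (0,1) ∈ E(G2) ✓
  (1,4) → (φ(1),φ(4)) = (2,4) ∈ E(G2) ✓
  (2,4) → (φ(2),φ(4)) = (0,4) ∈ E(G2) ✓
  (3,4) → (φ(3),φ(4)) = (3,4) ∈ E(G2) ✓
All 4 edges of G1 map to edges of G2, and |E(G1)| = |E(G2)| = 4, so φ is a bijection on edges as well as vertices. Hence G1 ≅ G2.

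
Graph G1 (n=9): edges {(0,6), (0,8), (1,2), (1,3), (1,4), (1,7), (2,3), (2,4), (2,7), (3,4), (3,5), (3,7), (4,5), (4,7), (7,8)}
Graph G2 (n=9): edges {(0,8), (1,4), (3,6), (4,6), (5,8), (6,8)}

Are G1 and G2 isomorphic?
No, not isomorphic

The graphs are NOT isomorphic.

Connected components of G1: 1 component(s) with vertex sets [[0, 1, 2, 3, 4, 5, 6, 7, 8]], sizes [9].
Connected components of G2: 3 component(s) with vertex sets [[2], [7], [0, 1, 3, 4, 5, 6, 8]], sizes [1, 1, 7].
The number of connected components (and the multiset of component sizes) is an isomorphism invariant — an isomorphism maps each component of G1 bijectively onto a component of G2. Since G1 has 1 component(s) and G2 has 3, they cannot be isomorphic.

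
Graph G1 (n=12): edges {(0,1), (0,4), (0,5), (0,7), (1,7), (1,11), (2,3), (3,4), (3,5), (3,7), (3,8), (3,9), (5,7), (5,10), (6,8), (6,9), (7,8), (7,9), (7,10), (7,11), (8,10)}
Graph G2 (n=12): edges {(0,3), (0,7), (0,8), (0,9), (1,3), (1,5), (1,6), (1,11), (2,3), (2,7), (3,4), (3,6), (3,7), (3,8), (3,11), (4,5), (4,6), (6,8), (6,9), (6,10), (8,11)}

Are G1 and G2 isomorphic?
Yes, isomorphic

The graphs are isomorphic.
One valid mapping φ: V(G1) → V(G2): 0→0, 1→7, 2→10, 3→6, 4→9, 5→8, 6→5, 7→3, 8→1, 9→4, 10→11, 11→2

Verify φ preserves adjacency — for each edge of G1, its image is an edge of G2:
  (0,1) → (φ(0),φ(1)) = (0,7) ∈ E(G2) ✓
  (0,4) → (φ(0),φ(4)) = (0,9) ∈ E(G2) ✓
  (0,5) → (φ(0),φ(5)) = (0,8) ∈ E(G2) ✓
  (0,7) → (φ(0),φ(7)) = (0,3) ∈ E(G2) ✓
  (1,7) → (φ(1),φ(7)) = (3,7) ∈ E(G2) ✓
  (1,11) → (φ(1),φ(11)) = (2,7) ∈ E(G2) ✓
  (2,3) → (φ(2),φ(3)) = (6,10) ∈ E(G2) ✓
  (3,4) → (φ(3),φ(4)) = (6,9) ∈ E(G2) ✓
  (3,5) → (φ(3),φ(5)) = (6,8) ∈ E(G2) ✓
  (3,7) → (φ(3),φ(7)) = (3,6) ∈ E(G2) ✓
  (3,8) → (φ(3),φ(8)) = (1,6) ∈ E(G2) ✓
  (3,9) → (φ(3),φ(9)) = (4,6) ∈ E(G2) ✓
  (5,7) → (φ(5),φ(7)) = (3,8) ∈ E(G2) ✓
  (5,10) → (φ(5),φ(10)) = (8,11) ∈ E(G2) ✓
  (6,8) → (φ(6),φ(8)) = (1,5) ∈ E(G2) ✓
  (6,9) → (φ(6),φ(9)) = (4,5) ∈ E(G2) ✓
  (7,8) → (φ(7),φ(8)) = (1,3) ∈ E(G2) ✓
  (7,9) → (φ(7),φ(9)) = (3,4) ∈ E(G2) ✓
  (7,10) → (φ(7),φ(10)) = (3,11) ∈ E(G2) ✓
  (7,11) → (φ(7),φ(11)) = (2,3) ∈ E(G2) ✓
  (8,10) → (φ(8),φ(10)) = (1,11) ∈ E(G2) ✓
All 21 edges of G1 map to edges of G2, and |E(G1)| = |E(G2)| = 21, so φ is a bijection on edges as well as vertices. Hence G1 ≅ G2.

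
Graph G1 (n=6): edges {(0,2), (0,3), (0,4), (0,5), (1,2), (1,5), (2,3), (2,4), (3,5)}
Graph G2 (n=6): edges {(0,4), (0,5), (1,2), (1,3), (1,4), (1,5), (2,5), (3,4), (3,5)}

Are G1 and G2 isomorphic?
Yes, isomorphic

The graphs are isomorphic.
One valid mapping φ: V(G1) → V(G2): 0→1, 1→0, 2→5, 3→3, 4→2, 5→4

Verify φ preserves adjacency — for each edge of G1, its image is an edge of G2:
  (0,2) → (φ(0),φ(2)) = (1,5) ∈ E(G2) ✓
  (0,3) → (φ(0),φ(3)) = (1,3) ∈ E(G2) ✓
  (0,4) → (φ(0),φ(4)) = (1,2) ∈ E(G2) ✓
  (0,5) → (φ(0),φ(5)) = (1,4) ∈ E(G2) ✓
  (1,2) → (φ(1),φ(2)) = (0,5) ∈ E(G2) ✓
  (1,5) → (φ(1),φ(5)) = (0,4) ∈ E(G2) ✓
  (2,3) → (φ(2),φ(3)) = (3,5) ∈ E(G2) ✓
  (2,4) → (φ(2),φ(4)) = (2,5) ∈ E(G2) ✓
  (3,5) → (φ(3),φ(5)) = (3,4) ∈ E(G2) ✓
All 9 edges of G1 map to edges of G2, and |E(G1)| = |E(G2)| = 9, so φ is a bijection on edges as well as vertices. Hence G1 ≅ G2.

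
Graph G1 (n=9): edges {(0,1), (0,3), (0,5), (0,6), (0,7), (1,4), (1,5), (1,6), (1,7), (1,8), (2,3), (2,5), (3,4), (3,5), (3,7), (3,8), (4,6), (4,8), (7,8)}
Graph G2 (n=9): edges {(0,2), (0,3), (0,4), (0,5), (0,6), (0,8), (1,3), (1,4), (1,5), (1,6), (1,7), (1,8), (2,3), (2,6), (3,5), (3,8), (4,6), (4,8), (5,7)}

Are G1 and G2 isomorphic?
Yes, isomorphic

The graphs are isomorphic.
One valid mapping φ: V(G1) → V(G2): 0→3, 1→0, 2→7, 3→1, 4→6, 5→5, 6→2, 7→8, 8→4

Verify φ preserves adjacency — for each edge of G1, its image is an edge of G2:
  (0,1) → (φ(0),φ(1)) = (0,3) ∈ E(G2) ✓
  (0,3) → (φ(0),φ(3)) = (1,3) ∈ E(G2) ✓
  (0,5) → (φ(0),φ(5)) = (3,5) ∈ E(G2) ✓
  (0,6) → (φ(0),φ(6)) = (2,3) ∈ E(G2) ✓
  (0,7) → (φ(0),φ(7)) = (3,8) ∈ E(G2) ✓
  (1,4) → (φ(1),φ(4)) = (0,6) ∈ E(G2) ✓
  (1,5) → (φ(1),φ(5)) = (0,5) ∈ E(G2) ✓
  (1,6) → (φ(1),φ(6)) = (0,2) ∈ E(G2) ✓
  (1,7) → (φ(1),φ(7)) = (0,8) ∈ E(G2) ✓
  (1,8) → (φ(1),φ(8)) = (0,4) ∈ E(G2) ✓
  (2,3) → (φ(2),φ(3)) = (1,7) ∈ E(G2) ✓
  (2,5) → (φ(2),φ(5)) = (5,7) ∈ E(G2) ✓
  (3,4) → (φ(3),φ(4)) = (1,6) ∈ E(G2) ✓
  (3,5) → (φ(3),φ(5)) = (1,5) ∈ E(G2) ✓
  (3,7) → (φ(3),φ(7)) = (1,8) ∈ E(G2) ✓
  (3,8) → (φ(3),φ(8)) = (1,4) ∈ E(G2) ✓
  (4,6) → (φ(4),φ(6)) = (2,6) ∈ E(G2) ✓
  (4,8) → (φ(4),φ(8)) = (4,6) ∈ E(G2) ✓
  (7,8) → (φ(7),φ(8)) = (4,8) ∈ E(G2) ✓
All 19 edges of G1 map to edges of G2, and |E(G1)| = |E(G2)| = 19, so φ is a bijection on edges as well as vertices. Hence G1 ≅ G2.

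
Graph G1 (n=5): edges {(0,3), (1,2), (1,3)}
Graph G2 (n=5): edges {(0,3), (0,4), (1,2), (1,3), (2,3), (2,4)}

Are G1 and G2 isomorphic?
No, not isomorphic

The graphs are NOT isomorphic.

Connected components of G1: 2 component(s) with vertex sets [[4], [0, 1, 2, 3]], sizes [1, 4].
Connected components of G2: 1 component(s) with vertex sets [[0, 1, 2, 3, 4]], sizes [5].
The number of connected components (and the multiset of component sizes) is an isomorphism invariant — an isomorphism maps each component of G1 bijectively onto a component of G2. Since G1 has 2 component(s) and G2 has 1, they cannot be isomorphic.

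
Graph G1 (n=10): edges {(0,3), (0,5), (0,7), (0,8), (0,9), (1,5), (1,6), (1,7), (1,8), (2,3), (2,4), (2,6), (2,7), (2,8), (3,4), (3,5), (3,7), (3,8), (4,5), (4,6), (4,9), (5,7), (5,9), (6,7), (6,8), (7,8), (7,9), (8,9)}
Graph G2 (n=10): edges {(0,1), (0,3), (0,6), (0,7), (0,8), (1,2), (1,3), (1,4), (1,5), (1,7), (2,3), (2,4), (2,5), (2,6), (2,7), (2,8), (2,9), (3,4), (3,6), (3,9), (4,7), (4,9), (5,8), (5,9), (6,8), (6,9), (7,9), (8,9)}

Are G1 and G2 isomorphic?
Yes, isomorphic

The graphs are isomorphic.
One valid mapping φ: V(G1) → V(G2): 0→4, 1→5, 2→6, 3→3, 4→0, 5→1, 6→8, 7→2, 8→9, 9→7

Verify φ preserves adjacency — for each edge of G1, its image is an edge of G2:
  (0,3) → (φ(0),φ(3)) = (3,4) ∈ E(G2) ✓
  (0,5) → (φ(0),φ(5)) = (1,4) ∈ E(G2) ✓
  (0,7) → (φ(0),φ(7)) = (2,4) ∈ E(G2) ✓
  (0,8) → (φ(0),φ(8)) = (4,9) ∈ E(G2) ✓
  (0,9) → (φ(0),φ(9)) = (4,7) ∈ E(G2) ✓
  (1,5) → (φ(1),φ(5)) = (1,5) ∈ E(G2) ✓
  (1,6) → (φ(1),φ(6)) = (5,8) ∈ E(G2) ✓
  (1,7) → (φ(1),φ(7)) = (2,5) ∈ E(G2) ✓
  (1,8) → (φ(1),φ(8)) = (5,9) ∈ E(G2) ✓
  (2,3) → (φ(2),φ(3)) = (3,6) ∈ E(G2) ✓
  (2,4) → (φ(2),φ(4)) = (0,6) ∈ E(G2) ✓
  (2,6) → (φ(2),φ(6)) = (6,8) ∈ E(G2) ✓
  (2,7) → (φ(2),φ(7)) = (2,6) ∈ E(G2) ✓
  (2,8) → (φ(2),φ(8)) = (6,9) ∈ E(G2) ✓
  (3,4) → (φ(3),φ(4)) = (0,3) ∈ E(G2) ✓
  (3,5) → (φ(3),φ(5)) = (1,3) ∈ E(G2) ✓
  (3,7) → (φ(3),φ(7)) = (2,3) ∈ E(G2) ✓
  (3,8) → (φ(3),φ(8)) = (3,9) ∈ E(G2) ✓
  (4,5) → (φ(4),φ(5)) = (0,1) ∈ E(G2) ✓
  (4,6) → (φ(4),φ(6)) = (0,8) ∈ E(G2) ✓
  (4,9) → (φ(4),φ(9)) = (0,7) ∈ E(G2) ✓
  (5,7) → (φ(5),φ(7)) = (1,2) ∈ E(G2) ✓
  (5,9) → (φ(5),φ(9)) = (1,7) ∈ E(G2) ✓
  (6,7) → (φ(6),φ(7)) = (2,8) ∈ E(G2) ✓
  (6,8) → (φ(6),φ(8)) = (8,9) ∈ E(G2) ✓
  (7,8) → (φ(7),φ(8)) = (2,9) ∈ E(G2) ✓
  (7,9) → (φ(7),φ(9)) = (2,7) ∈ E(G2) ✓
  (8,9) → (φ(8),φ(9)) = (7,9) ∈ E(G2) ✓
All 28 edges of G1 map to edges of G2, and |E(G1)| = |E(G2)| = 28, so φ is a bijection on edges as well as vertices. Hence G1 ≅ G2.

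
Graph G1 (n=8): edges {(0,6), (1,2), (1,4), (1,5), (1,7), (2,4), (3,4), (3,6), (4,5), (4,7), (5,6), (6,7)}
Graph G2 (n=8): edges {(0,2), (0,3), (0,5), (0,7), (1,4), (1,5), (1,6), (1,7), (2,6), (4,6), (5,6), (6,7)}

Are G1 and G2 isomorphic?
Yes, isomorphic

The graphs are isomorphic.
One valid mapping φ: V(G1) → V(G2): 0→3, 1→1, 2→4, 3→2, 4→6, 5→7, 6→0, 7→5

Verify φ preserves adjacency — for each edge of G1, its image is an edge of G2:
  (0,6) → (φ(0),φ(6)) = (0,3) ∈ E(G2) ✓
  (1,2) → (φ(1),φ(2)) = (1,4) ∈ E(G2) ✓
  (1,4) → (φ(1),φ(4)) = (1,6) ∈ E(G2) ✓
  (1,5) → (φ(1),φ(5)) = (1,7) ∈ E(G2) ✓
  (1,7) → (φ(1),φ(7)) = (1,5) ∈ E(G2) ✓
  (2,4) → (φ(2),φ(4)) = (4,6) ∈ E(G2) ✓
  (3,4) → (φ(3),φ(4)) = (2,6) ∈ E(G2) ✓
  (3,6) → (φ(3),φ(6)) = (0,2) ∈ E(G2) ✓
  (4,5) → (φ(4),φ(5)) = (6,7) ∈ E(G2) ✓
  (4,7) → (φ(4),φ(7)) = (5,6) ∈ E(G2) ✓
  (5,6) → (φ(5),φ(6)) = (0,7) ∈ E(G2) ✓
  (6,7) → (φ(6),φ(7)) = (0,5) ∈ E(G2) ✓
All 12 edges of G1 map to edges of G2, and |E(G1)| = |E(G2)| = 12, so φ is a bijection on edges as well as vertices. Hence G1 ≅ G2.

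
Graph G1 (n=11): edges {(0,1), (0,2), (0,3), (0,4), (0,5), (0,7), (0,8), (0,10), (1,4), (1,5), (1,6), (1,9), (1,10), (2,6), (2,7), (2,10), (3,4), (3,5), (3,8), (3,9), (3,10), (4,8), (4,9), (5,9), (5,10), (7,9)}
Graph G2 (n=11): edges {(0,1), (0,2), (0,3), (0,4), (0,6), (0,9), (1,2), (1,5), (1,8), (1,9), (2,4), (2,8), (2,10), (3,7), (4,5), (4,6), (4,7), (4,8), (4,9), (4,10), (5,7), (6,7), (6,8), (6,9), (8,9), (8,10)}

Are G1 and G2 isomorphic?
Yes, isomorphic

The graphs are isomorphic.
One valid mapping φ: V(G1) → V(G2): 0→4, 1→0, 2→7, 3→8, 4→2, 5→9, 6→3, 7→5, 8→10, 9→1, 10→6

Verify φ preserves adjacency — for each edge of G1, its image is an edge of G2:
  (0,1) → (φ(0),φ(1)) = (0,4) ∈ E(G2) ✓
  (0,2) → (φ(0),φ(2)) = (4,7) ∈ E(G2) ✓
  (0,3) → (φ(0),φ(3)) = (4,8) ∈ E(G2) ✓
  (0,4) → (φ(0),φ(4)) = (2,4) ∈ E(G2) ✓
  (0,5) → (φ(0),φ(5)) = (4,9) ∈ E(G2) ✓
  (0,7) → (φ(0),φ(7)) = (4,5) ∈ E(G2) ✓
  (0,8) → (φ(0),φ(8)) = (4,10) ∈ E(G2) ✓
  (0,10) → (φ(0),φ(10)) = (4,6) ∈ E(G2) ✓
  (1,4) → (φ(1),φ(4)) = (0,2) ∈ E(G2) ✓
  (1,5) → (φ(1),φ(5)) = (0,9) ∈ E(G2) ✓
  (1,6) → (φ(1),φ(6)) = (0,3) ∈ E(G2) ✓
  (1,9) → (φ(1),φ(9)) = (0,1) ∈ E(G2) ✓
  (1,10) → (φ(1),φ(10)) = (0,6) ∈ E(G2) ✓
  (2,6) → (φ(2),φ(6)) = (3,7) ∈ E(G2) ✓
  (2,7) → (φ(2),φ(7)) = (5,7) ∈ E(G2) ✓
  (2,10) → (φ(2),φ(10)) = (6,7) ∈ E(G2) ✓
  (3,4) → (φ(3),φ(4)) = (2,8) ∈ E(G2) ✓
  (3,5) → (φ(3),φ(5)) = (8,9) ∈ E(G2) ✓
  (3,8) → (φ(3),φ(8)) = (8,10) ∈ E(G2) ✓
  (3,9) → (φ(3),φ(9)) = (1,8) ∈ E(G2) ✓
  (3,10) → (φ(3),φ(10)) = (6,8) ∈ E(G2) ✓
  (4,8) → (φ(4),φ(8)) = (2,10) ∈ E(G2) ✓
  (4,9) → (φ(4),φ(9)) = (1,2) ∈ E(G2) ✓
  (5,9) → (φ(5),φ(9)) = (1,9) ∈ E(G2) ✓
  (5,10) → (φ(5),φ(10)) = (6,9) ∈ E(G2) ✓
  (7,9) → (φ(7),φ(9)) = (1,5) ∈ E(G2) ✓
All 26 edges of G1 map to edges of G2, and |E(G1)| = |E(G2)| = 26, so φ is a bijection on edges as well as vertices. Hence G1 ≅ G2.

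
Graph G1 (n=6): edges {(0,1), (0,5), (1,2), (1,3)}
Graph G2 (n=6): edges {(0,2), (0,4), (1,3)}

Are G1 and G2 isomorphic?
No, not isomorphic

The graphs are NOT isomorphic.

Connected components of G1: 2 component(s) with vertex sets [[4], [0, 1, 2, 3, 5]], sizes [1, 5].
Connected components of G2: 3 component(s) with vertex sets [[5], [1, 3], [0, 2, 4]], sizes [1, 2, 3].
The number of connected components (and the multiset of component sizes) is an isomorphism invariant — an isomorphism maps each component of G1 bijectively onto a component of G2. Since G1 has 2 component(s) and G2 has 3, they cannot be isomorphic.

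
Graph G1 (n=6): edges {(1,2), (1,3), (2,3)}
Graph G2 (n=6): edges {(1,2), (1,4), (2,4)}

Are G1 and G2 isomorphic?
Yes, isomorphic

The graphs are isomorphic.
One valid mapping φ: V(G1) → V(G2): 0→5, 1→1, 2→2, 3→4, 4→0, 5→3

Verify φ preserves adjacency — for each edge of G1, its image is an edge of G2:
  (1,2) → (φ(1),φ(2)) = (1,2) ∈ E(G2) ✓
  (1,3) → (φ(1),φ(3)) = (1,4) ∈ E(G2) ✓
  (2,3) → (φ(2),φ(3)) = (2,4) ∈ E(G2) ✓
All 3 edges of G1 map to edges of G2, and |E(G1)| = |E(G2)| = 3, so φ is a bijection on edges as well as vertices. Hence G1 ≅ G2.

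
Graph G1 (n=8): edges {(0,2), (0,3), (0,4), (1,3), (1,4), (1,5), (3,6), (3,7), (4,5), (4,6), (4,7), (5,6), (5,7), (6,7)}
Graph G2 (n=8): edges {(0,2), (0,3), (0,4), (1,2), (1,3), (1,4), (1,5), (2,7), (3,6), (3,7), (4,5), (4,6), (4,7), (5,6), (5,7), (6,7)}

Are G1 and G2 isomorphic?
No, not isomorphic

The graphs are NOT isomorphic.

Counting edges: G1 has 14 edge(s); G2 has 16 edge(s).
Edge count is an isomorphism invariant (a bijection on vertices induces a bijection on edges), so differing edge counts rule out isomorphism.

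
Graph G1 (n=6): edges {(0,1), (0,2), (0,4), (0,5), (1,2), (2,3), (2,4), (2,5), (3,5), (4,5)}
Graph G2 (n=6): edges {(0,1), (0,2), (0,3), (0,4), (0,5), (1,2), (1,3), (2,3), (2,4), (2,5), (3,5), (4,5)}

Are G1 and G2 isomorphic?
No, not isomorphic

The graphs are NOT isomorphic.

Counting edges: G1 has 10 edge(s); G2 has 12 edge(s).
Edge count is an isomorphism invariant (a bijection on vertices induces a bijection on edges), so differing edge counts rule out isomorphism.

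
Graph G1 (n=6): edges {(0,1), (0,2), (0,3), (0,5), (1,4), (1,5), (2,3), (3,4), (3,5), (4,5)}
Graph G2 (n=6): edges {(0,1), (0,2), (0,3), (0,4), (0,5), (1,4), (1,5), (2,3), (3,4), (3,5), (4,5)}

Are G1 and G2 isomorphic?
No, not isomorphic

The graphs are NOT isomorphic.

Counting edges: G1 has 10 edge(s); G2 has 11 edge(s).
Edge count is an isomorphism invariant (a bijection on vertices induces a bijection on edges), so differing edge counts rule out isomorphism.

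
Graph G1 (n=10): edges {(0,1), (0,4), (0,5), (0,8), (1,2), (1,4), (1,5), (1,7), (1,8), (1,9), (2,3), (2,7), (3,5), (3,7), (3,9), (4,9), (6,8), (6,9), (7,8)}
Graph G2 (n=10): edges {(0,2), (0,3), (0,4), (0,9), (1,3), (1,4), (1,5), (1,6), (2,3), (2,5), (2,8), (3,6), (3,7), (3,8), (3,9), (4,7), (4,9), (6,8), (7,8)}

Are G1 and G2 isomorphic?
Yes, isomorphic

The graphs are isomorphic.
One valid mapping φ: V(G1) → V(G2): 0→8, 1→3, 2→9, 3→4, 4→6, 5→7, 6→5, 7→0, 8→2, 9→1

Verify φ preserves adjacency — for each edge of G1, its image is an edge of G2:
  (0,1) → (φ(0),φ(1)) = (3,8) ∈ E(G2) ✓
  (0,4) → (φ(0),φ(4)) = (6,8) ∈ E(G2) ✓
  (0,5) → (φ(0),φ(5)) = (7,8) ∈ E(G2) ✓
  (0,8) → (φ(0),φ(8)) = (2,8) ∈ E(G2) ✓
  (1,2) → (φ(1),φ(2)) = (3,9) ∈ E(G2) ✓
  (1,4) → (φ(1),φ(4)) = (3,6) ∈ E(G2) ✓
  (1,5) → (φ(1),φ(5)) = (3,7) ∈ E(G2) ✓
  (1,7) → (φ(1),φ(7)) = (0,3) ∈ E(G2) ✓
  (1,8) → (φ(1),φ(8)) = (2,3) ∈ E(G2) ✓
  (1,9) → (φ(1),φ(9)) = (1,3) ∈ E(G2) ✓
  (2,3) → (φ(2),φ(3)) = (4,9) ∈ E(G2) ✓
  (2,7) → (φ(2),φ(7)) = (0,9) ∈ E(G2) ✓
  (3,5) → (φ(3),φ(5)) = (4,7) ∈ E(G2) ✓
  (3,7) → (φ(3),φ(7)) = (0,4) ∈ E(G2) ✓
  (3,9) → (φ(3),φ(9)) = (1,4) ∈ E(G2) ✓
  (4,9) → (φ(4),φ(9)) = (1,6) ∈ E(G2) ✓
  (6,8) → (φ(6),φ(8)) = (2,5) ∈ E(G2) ✓
  (6,9) → (φ(6),φ(9)) = (1,5) ∈ E(G2) ✓
  (7,8) → (φ(7),φ(8)) = (0,2) ∈ E(G2) ✓
All 19 edges of G1 map to edges of G2, and |E(G1)| = |E(G2)| = 19, so φ is a bijection on edges as well as vertices. Hence G1 ≅ G2.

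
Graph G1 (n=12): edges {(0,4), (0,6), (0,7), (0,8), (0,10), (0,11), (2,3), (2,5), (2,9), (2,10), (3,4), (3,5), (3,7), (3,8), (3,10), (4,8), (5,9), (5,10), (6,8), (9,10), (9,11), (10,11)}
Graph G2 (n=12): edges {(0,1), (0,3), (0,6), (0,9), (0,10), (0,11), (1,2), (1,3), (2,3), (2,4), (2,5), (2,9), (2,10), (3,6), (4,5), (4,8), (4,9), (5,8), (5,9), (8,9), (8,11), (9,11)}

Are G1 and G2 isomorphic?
Yes, isomorphic

The graphs are isomorphic.
One valid mapping φ: V(G1) → V(G2): 0→0, 1→7, 2→4, 3→2, 4→1, 5→5, 6→6, 7→10, 8→3, 9→8, 10→9, 11→11

Verify φ preserves adjacency — for each edge of G1, its image is an edge of G2:
  (0,4) → (φ(0),φ(4)) = (0,1) ∈ E(G2) ✓
  (0,6) → (φ(0),φ(6)) = (0,6) ∈ E(G2) ✓
  (0,7) → (φ(0),φ(7)) = (0,10) ∈ E(G2) ✓
  (0,8) → (φ(0),φ(8)) = (0,3) ∈ E(G2) ✓
  (0,10) → (φ(0),φ(10)) = (0,9) ∈ E(G2) ✓
  (0,11) → (φ(0),φ(11)) = (0,11) ∈ E(G2) ✓
  (2,3) → (φ(2),φ(3)) = (2,4) ∈ E(G2) ✓
  (2,5) → (φ(2),φ(5)) = (4,5) ∈ E(G2) ✓
  (2,9) → (φ(2),φ(9)) = (4,8) ∈ E(G2) ✓
  (2,10) → (φ(2),φ(10)) = (4,9) ∈ E(G2) ✓
  (3,4) → (φ(3),φ(4)) = (1,2) ∈ E(G2) ✓
  (3,5) → (φ(3),φ(5)) = (2,5) ∈ E(G2) ✓
  (3,7) → (φ(3),φ(7)) = (2,10) ∈ E(G2) ✓
  (3,8) → (φ(3),φ(8)) = (2,3) ∈ E(G2) ✓
  (3,10) → (φ(3),φ(10)) = (2,9) ∈ E(G2) ✓
  (4,8) → (φ(4),φ(8)) = (1,3) ∈ E(G2) ✓
  (5,9) → (φ(5),φ(9)) = (5,8) ∈ E(G2) ✓
  (5,10) → (φ(5),φ(10)) = (5,9) ∈ E(G2) ✓
  (6,8) → (φ(6),φ(8)) = (3,6) ∈ E(G2) ✓
  (9,10) → (φ(9),φ(10)) = (8,9) ∈ E(G2) ✓
  (9,11) → (φ(9),φ(11)) = (8,11) ∈ E(G2) ✓
  (10,11) → (φ(10),φ(11)) = (9,11) ∈ E(G2) ✓
All 22 edges of G1 map to edges of G2, and |E(G1)| = |E(G2)| = 22, so φ is a bijection on edges as well as vertices. Hence G1 ≅ G2.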